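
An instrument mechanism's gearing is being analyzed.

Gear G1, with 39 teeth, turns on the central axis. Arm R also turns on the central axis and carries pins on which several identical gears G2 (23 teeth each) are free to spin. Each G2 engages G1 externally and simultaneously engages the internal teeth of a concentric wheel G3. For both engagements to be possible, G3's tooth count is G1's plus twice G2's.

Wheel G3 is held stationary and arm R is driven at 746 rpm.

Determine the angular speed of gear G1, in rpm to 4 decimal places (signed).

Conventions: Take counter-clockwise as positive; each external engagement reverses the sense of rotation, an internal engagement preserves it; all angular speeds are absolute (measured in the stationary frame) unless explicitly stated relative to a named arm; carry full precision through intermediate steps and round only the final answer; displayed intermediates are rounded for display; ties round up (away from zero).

+2371.8974 rpm

recognized (axles ride arm R): planetary set, 39/23/85 teeth
normalise by the input: solve with ω_arm = 1, then scale by 746 rpm
ring teeth: 39 + 2·23 = 85
39(ω_sun−ω_arm) = −85(ω_ring−ω_arm),  ω_ring = 0, ω_arm = 1
ω_sun = 1 − (85/39)(0−1) = 124/39
scale: ω_sun = 124/39 × 746 rpm = +2371.8974 rpm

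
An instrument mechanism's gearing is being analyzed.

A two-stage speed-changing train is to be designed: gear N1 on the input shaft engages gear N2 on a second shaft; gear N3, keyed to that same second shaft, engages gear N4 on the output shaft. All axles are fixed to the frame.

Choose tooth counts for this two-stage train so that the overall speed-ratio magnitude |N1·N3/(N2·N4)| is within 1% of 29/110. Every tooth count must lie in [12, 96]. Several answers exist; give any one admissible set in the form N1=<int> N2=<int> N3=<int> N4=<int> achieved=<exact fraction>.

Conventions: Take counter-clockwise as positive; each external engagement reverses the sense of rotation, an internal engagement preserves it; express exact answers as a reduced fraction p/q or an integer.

design class (target 29/110): fixed-axis compound train
target = 29/110 in lowest terms: an exact hit needs N1·N3 = k·29 and N2·N4 = k·110 for one integer k, every count in [12, 96]; additionally prefer no 1:1 stage (N1 ≠ N2, N3 ≠ N4)
k = 1…11: no 1:1-free in-range split of k·29 and k·110 into factor pairs; take k = 12
k = 12: N1·N3 = 348 = 12·29, N2·N4 = 1320 = 15·88
achieved = 12·29/(15·88) = 29/110; |achieved − target| = 0 ≤ 29/11000 ✓

N1=12 N2=15 N3=29 N4=88 achieved=29/110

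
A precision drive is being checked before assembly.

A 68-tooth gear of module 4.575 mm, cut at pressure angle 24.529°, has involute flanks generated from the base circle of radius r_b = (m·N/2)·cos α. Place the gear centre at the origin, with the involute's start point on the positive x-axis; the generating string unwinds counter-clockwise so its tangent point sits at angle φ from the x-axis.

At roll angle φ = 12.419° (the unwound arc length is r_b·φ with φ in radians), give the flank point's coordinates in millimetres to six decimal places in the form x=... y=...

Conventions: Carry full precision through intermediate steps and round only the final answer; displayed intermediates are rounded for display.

x=144.797093 y=0.478103

single-mesh involute tooth geometry (68T wheel at module 4.575)
pitch radius r_p = m·N/2 = 4.575·68/2 = 155.550000
base radius r_b = r_p·cos α = 155.550000·cos 24.529° = 141.511808
roll angle φ = 12.419° = 0.21675244 rad
x = r_b·(cos φ + φ·sin φ) = 144.797093
y = r_b·(sin φ − φ·cos φ) = 0.478103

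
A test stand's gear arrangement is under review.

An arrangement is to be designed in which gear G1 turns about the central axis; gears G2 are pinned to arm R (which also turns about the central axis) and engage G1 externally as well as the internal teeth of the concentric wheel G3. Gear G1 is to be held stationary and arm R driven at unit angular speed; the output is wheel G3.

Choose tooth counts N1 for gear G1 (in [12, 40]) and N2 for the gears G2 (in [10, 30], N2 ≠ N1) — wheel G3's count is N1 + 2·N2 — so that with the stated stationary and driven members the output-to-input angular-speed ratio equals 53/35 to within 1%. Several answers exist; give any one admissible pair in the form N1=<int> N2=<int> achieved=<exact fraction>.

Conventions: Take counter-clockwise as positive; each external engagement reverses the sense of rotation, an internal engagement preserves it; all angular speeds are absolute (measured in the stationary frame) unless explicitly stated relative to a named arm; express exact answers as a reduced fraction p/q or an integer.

topology: planetary set — design target 53/35, arm = carrier (Willis)
Willis with ω_sun = 0: ω_ring/ω_arm = (N1+N3)/N3; set equal to 53/35  ⇒  N3/N1 = 1/(53/35 − 1) = 35/18
N3 = N1 + 2·N2  ⇒  N2/N1 = (N3/N1 − 1)/2 = (35/18 − 1)/2 = 17/36
smallest multiple with N1 ≥ 12 and N2 ≥ 10: k = 1  ⇒  N1 = 1·36 = 36, N2 = 1·17 = 17 (N1 ≤ 40, N2 ≤ 30, N2 ≠ N1 ✓), N3 = 36 + 2·17 = 70
check: (N1+N3)/N3 with N1 = 36, N3 = 70 gives 53/35; |achieved − target| = 0 ≤ 53/3500 ✓

N1=36 N2=17 achieved=53/35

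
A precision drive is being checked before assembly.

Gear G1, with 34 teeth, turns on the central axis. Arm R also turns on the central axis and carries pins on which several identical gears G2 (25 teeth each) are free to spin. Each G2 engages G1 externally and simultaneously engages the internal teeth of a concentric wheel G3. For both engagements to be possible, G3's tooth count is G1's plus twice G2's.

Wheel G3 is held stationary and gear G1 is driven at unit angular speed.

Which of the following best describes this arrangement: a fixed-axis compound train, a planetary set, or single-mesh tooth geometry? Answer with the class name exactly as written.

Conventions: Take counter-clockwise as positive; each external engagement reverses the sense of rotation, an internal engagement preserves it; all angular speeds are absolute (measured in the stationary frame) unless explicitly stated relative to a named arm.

class = planetary set [G3 = 34+2·25 = 84; Willis about the carrier]
classification: planetary set

planetary set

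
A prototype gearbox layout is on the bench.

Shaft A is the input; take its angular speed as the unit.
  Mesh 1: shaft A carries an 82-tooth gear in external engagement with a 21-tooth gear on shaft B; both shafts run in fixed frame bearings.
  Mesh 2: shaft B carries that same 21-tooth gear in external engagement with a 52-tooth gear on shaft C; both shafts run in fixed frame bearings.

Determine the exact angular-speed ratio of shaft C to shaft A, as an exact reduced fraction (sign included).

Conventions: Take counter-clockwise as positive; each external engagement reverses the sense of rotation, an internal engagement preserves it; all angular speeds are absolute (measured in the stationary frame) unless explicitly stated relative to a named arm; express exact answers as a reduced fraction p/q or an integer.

class = fixed-axis compound train [2 meshes; 2 ratios multiply, 2 sense flips]
mesh 1 [82T→21T]: running ratio 82/21, sense −
mesh 2 [21T→52T]: running ratio 41/26, sense +
ω_out/ω_in = 41/26

41/26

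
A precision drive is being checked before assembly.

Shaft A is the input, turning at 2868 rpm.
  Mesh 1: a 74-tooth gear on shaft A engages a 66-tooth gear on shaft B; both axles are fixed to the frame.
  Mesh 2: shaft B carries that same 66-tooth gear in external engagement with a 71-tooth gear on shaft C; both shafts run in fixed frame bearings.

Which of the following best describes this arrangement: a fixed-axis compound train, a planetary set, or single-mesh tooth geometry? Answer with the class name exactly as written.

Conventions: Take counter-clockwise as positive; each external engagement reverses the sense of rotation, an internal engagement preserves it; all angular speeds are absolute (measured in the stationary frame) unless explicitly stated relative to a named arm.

topology: fixed-axis compound train — 2 meshes, A→C
classification: fixed-axis compound train

fixed-axis compound train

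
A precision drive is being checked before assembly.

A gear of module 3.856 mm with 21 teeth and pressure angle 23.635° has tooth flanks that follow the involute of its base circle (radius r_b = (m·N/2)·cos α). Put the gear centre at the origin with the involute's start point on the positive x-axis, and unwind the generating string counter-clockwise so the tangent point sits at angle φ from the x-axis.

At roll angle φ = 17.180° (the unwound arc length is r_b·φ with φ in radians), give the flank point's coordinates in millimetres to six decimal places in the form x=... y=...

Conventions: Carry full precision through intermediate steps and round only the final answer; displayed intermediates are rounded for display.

recognized (one wheel, involute flank): single-mesh tooth geometry, m = 3.856, N = 21
pitch radius r_p = m·N/2 = 3.856·21/2 = 40.488000
base radius r_b = r_p·cos α = 40.488000·cos 23.635° = 37.091786
roll angle φ = 17.180° = 0.29984757 rad
x = r_b·(cos φ + φ·sin φ) = 38.721928
y = r_b·(sin φ − φ·cos φ) = 0.330330

x=38.721928 y=0.330330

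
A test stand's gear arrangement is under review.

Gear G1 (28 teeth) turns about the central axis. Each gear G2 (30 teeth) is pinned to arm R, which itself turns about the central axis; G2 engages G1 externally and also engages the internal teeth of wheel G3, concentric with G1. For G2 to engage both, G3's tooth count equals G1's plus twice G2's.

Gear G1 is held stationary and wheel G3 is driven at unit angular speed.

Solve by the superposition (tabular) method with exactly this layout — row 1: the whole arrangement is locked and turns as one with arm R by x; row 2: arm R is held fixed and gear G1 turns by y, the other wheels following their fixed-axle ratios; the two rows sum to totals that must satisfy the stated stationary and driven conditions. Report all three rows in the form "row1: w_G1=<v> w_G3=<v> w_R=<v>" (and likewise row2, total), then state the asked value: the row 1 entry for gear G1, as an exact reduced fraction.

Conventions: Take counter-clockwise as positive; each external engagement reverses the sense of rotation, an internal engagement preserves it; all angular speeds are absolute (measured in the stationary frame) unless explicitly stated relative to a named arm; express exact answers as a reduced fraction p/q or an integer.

row1: w_G1=22/29 w_G3=22/29 w_R=22/29
row2: w_G1=-22/29 w_G3=7/29 w_R=0
total: w_G1=0 w_G3=1 w_R=22/29
asked value: 22/29

planetary set (28T centre, 30T on arm, 88T internal) — Willis relation
row 1: whole set turns with the arm by x
superposition row 2 [arm held]: sun y, ring −(28/88)·y, arm 0
boundary: total ω_sun = x + y = 0 and total ω_ring = x − (28/88)·y = 1  ⇒  y = -22/29, x = 22/29
row 2 ring = −(28/88)·(-22/29) = 7/29
totals (row 1 + row 2): sun 22/29 + (-22/29) = 0, ring 22/29 + 7/29 = 1, arm 22/29 + 0 = 22/29
asked cell (row1, sun) = 22/29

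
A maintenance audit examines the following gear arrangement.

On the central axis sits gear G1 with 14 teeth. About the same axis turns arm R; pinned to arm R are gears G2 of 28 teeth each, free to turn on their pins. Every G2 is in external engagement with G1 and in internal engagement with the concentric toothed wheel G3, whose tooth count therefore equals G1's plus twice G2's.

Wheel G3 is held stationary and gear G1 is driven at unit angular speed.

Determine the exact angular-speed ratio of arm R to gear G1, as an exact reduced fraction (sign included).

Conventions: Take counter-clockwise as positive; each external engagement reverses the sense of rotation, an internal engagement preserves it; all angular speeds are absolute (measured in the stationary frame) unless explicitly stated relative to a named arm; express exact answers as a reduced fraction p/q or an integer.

recognized (axles ride arm R): planetary set, 14/28/70 teeth
ring teeth: 14 + 2·28 = 70
14(ω_sun−ω_arm) = −70(ω_ring−ω_arm),  ω_ring = 0, ω_sun = 1
14(1−ω_arm) = −70(0−ω_arm)  ⇒  84·ω_arm = 14  ⇒  ω_arm = 1/6
ω_out/ω_in = 1/6

1/6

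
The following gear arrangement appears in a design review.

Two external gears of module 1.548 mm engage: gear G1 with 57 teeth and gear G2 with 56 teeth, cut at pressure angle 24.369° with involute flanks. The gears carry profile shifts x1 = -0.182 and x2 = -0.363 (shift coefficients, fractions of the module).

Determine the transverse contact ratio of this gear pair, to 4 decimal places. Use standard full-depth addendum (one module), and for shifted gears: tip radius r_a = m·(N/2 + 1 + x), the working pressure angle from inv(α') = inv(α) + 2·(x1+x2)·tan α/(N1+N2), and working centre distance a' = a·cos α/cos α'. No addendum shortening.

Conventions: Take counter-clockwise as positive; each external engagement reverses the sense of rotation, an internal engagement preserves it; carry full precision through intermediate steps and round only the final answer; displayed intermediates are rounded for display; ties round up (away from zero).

recognized (one external pair, fixed centres): single-mesh tooth geometry, m = 1.548, N1 = 57, N2 = 56
base radii: r_b1 = 40.187397, r_b2 = 39.482355
tip radii: r_a1 = 45.384264, r_a2 = 44.330076
inv(α') = inv(24.369°) + 2·(-0.182-0.363)·tan α/(57+56) = 0.02327927  ⇒  α' = 23.07294°
a' = a·cos α / cos α' = 87.4620·cos 24.369°/cos 23.07294° = 86.596925
action lengths: √(r_a1²−r_b1²) = 21.088019, √(r_a2²−r_b2²) = 20.156867
base pitch p_b = π·m·cos α = 4.429910
CR = (21.088019 + 20.156867 − 86.596925·sin 23.07294°)/4.429910 = 1.649543
contact ratio ≈ 1.6495

1.6495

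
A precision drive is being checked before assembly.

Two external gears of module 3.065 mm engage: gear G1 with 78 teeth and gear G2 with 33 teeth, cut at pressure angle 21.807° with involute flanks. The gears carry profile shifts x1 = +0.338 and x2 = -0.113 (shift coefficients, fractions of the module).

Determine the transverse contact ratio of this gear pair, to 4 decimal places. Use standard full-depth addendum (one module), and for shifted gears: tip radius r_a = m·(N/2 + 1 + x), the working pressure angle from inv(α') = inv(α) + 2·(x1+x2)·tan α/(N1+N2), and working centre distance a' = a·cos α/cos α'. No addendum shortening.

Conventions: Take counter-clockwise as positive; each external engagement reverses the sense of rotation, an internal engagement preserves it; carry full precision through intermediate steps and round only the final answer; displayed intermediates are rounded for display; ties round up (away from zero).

topology: single-mesh involute geometry — m = 3.065, 78T/33T pair
base radii: r_b1 = 110.981129, r_b2 = 46.953555
tip radii: r_a1 = 123.635970, r_a2 = 53.291155
inv(α') = inv(21.807°) + 2·(+0.338-0.113)·tan α/(78+33) = 0.02113132  ⇒  α' = 22.37123°
a' = a·cos α / cos α' = 170.1075·cos 21.807°/cos 22.37123° = 170.788708
action lengths: √(r_a1²−r_b1²) = 54.488917, √(r_a2²−r_b2²) = 25.205375
base pitch p_b = π·m·cos α = 8.939936
CR = (54.488917 + 25.205375 − 170.788708·sin 22.37123°)/8.939936 = 1.643308
contact ratio ≈ 1.6433

1.6433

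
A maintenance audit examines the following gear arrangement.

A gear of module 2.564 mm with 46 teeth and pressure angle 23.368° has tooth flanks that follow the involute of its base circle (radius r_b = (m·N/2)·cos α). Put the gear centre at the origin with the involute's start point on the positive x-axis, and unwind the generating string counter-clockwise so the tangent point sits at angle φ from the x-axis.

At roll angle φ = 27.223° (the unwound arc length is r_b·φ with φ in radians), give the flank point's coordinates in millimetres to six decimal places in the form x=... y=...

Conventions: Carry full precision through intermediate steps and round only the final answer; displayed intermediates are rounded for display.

x=59.904802 y=1.892170

class = single-mesh tooth geometry [base-circle involute, m = 2.564, 46T]
pitch radius r_p = m·N/2 = 2.564·46/2 = 58.972000
base radius r_b = r_p·cos α = 58.972000·cos 23.368° = 54.134898
roll angle φ = 27.223° = 0.47513098 rad
x = r_b·(cos φ + φ·sin φ) = 59.904802
y = r_b·(sin φ − φ·cos φ) = 1.892170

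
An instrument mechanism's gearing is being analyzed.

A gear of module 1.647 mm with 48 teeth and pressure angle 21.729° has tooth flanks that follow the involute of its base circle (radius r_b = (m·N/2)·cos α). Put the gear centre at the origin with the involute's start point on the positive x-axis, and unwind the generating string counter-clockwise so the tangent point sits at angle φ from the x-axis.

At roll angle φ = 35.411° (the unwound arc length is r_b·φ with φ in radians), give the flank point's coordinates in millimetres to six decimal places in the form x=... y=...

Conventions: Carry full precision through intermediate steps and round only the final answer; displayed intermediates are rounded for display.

single-mesh involute tooth geometry (48T wheel at module 1.647)
pitch radius r_p = m·N/2 = 1.647·48/2 = 39.528000
base radius r_b = r_p·cos α = 39.528000·cos 21.729° = 36.719350
roll angle φ = 35.411° = 0.61803854 rad
x = r_b·(cos φ + φ·sin φ) = 43.076621
y = r_b·(sin φ − φ·cos φ) = 2.780610

x=43.076621 y=2.780610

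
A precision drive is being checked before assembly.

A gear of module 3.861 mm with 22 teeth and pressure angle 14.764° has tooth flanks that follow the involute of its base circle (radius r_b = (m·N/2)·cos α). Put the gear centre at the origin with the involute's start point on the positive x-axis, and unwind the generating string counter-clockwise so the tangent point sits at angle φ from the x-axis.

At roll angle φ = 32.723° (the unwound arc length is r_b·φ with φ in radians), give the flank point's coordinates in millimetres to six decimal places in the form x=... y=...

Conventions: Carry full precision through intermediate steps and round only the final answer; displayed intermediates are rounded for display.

class = single-mesh tooth geometry [base-circle involute, m = 3.861, 22T]
pitch radius r_p = m·N/2 = 3.861·22/2 = 42.471000
base radius r_b = r_p·cos α = 42.471000·cos 14.764° = 41.068765
roll angle φ = 32.723° = 0.57112409 rad
x = r_b·(cos φ + φ·sin φ) = 47.230353
y = r_b·(sin φ − φ·cos φ) = 2.468023

x=47.230353 y=2.468023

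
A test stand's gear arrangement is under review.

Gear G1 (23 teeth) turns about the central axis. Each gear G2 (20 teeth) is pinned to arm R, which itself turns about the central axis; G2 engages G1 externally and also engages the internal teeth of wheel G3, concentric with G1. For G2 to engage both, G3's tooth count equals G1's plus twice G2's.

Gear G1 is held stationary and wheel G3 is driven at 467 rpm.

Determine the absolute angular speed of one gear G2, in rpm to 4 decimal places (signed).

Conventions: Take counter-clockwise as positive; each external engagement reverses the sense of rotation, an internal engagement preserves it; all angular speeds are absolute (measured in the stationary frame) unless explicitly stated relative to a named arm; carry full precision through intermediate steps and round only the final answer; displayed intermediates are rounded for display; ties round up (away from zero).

recognized (axles ride arm R): planetary set, 23/20/63 teeth
normalise by the input: solve with ω_ring = 1, then scale by 467 rpm
ring teeth: 23 + 2·20 = 63
23(ω_sun−ω_arm) = −63(ω_ring−ω_arm),  ω_sun = 0, ω_ring = 1
23(0−ω_arm) = −63(1−ω_arm)  ⇒  86·ω_arm = 63  ⇒  ω_arm = 63/86
sun–planet mesh: 23·(0−63/86) = −20·(ω_p−ω_arm)  ⇒  ω_p−ω_arm = 1449/1720
ω_p = 63/86 + 1449/1720 = 63/40
scale: ω_p = 63/40 × 467 rpm = +735.5250 rpm

+735.5250 rpm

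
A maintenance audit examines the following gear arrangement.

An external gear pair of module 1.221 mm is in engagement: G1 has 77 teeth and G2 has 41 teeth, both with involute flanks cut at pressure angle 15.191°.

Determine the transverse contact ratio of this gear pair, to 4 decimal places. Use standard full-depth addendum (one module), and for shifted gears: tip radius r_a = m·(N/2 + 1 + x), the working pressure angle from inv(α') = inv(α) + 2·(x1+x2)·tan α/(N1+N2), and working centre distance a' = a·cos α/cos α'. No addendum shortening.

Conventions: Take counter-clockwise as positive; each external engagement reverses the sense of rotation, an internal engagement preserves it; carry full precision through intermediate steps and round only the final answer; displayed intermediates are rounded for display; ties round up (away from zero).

2.0996

topology: single-mesh involute geometry — m = 1.221, 77T/41T pair
base radii: r_b1 = 45.365913, r_b2 = 24.155876
tip radii: r_a1 = 48.229500, r_a2 = 26.251500
no profile shift: α' = α, a' = a
action lengths: √(r_a1²−r_b1²) = 16.371273, √(r_a2²−r_b2²) = 10.277885
base pitch p_b = π·m·cos α = 3.701850
CR = (16.371273 + 10.277885 − 72.039000·sin 15.19100°)/3.701850 = 2.099553
contact ratio ≈ 2.0996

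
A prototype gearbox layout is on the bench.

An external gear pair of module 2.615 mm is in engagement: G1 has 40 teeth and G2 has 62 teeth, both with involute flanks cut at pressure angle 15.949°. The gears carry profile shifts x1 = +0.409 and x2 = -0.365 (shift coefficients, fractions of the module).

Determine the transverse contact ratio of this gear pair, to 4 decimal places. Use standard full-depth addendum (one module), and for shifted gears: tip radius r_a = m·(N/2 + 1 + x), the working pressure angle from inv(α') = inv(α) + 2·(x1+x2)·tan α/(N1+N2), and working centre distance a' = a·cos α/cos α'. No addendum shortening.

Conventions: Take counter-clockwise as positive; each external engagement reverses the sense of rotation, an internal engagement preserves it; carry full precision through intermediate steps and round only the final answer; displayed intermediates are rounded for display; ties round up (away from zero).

1.9322

recognized (one external pair, fixed centres): single-mesh tooth geometry, m = 2.615, N1 = 40, N2 = 62
base radii: r_b1 = 50.286799, r_b2 = 77.944538
tip radii: r_a1 = 55.984535, r_a2 = 82.725525
inv(α') = inv(15.949°) + 2·(+0.409-0.365)·tan α/(40+62) = 0.00766632  ⇒  α' = 16.12003°
a' = a·cos α / cos α' = 133.3650·cos 15.949°/cos 16.12003° = 133.479461
action lengths: √(r_a1²−r_b1²) = 24.607033, √(r_a2²−r_b2²) = 27.715727
base pitch p_b = π·m·cos α = 7.899032
CR = (24.607033 + 27.715727 − 133.479461·sin 16.12003°)/7.899032 = 1.932151
contact ratio ≈ 1.9322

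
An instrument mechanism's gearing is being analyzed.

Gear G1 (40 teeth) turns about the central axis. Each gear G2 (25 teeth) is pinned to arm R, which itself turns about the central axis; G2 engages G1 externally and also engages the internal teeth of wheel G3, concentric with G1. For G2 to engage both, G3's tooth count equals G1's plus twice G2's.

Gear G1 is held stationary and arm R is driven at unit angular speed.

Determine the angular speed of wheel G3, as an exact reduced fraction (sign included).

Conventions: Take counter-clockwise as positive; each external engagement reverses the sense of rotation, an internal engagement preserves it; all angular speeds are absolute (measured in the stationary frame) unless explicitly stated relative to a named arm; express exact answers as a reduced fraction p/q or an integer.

topology: planetary set — G1 40T / G2 25T / G3 90T, arm = carrier (Willis)
ring teeth: 40 + 2·25 = 90
40(ω_sun−ω_arm) = −90(ω_ring−ω_arm),  ω_sun = 0, ω_arm = 1
ω_ring = 1 − (40/90)(0−1) = 13/9
exact speed ratio = 13/9

13/9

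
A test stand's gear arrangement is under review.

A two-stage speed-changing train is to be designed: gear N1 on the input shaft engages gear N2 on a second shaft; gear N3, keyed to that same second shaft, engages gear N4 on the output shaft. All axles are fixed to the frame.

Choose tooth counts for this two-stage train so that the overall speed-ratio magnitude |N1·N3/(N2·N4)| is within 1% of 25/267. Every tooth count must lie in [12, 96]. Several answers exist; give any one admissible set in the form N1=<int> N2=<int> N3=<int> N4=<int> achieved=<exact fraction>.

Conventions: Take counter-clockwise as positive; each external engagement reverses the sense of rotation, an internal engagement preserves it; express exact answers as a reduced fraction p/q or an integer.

N1=15 N2=27 N3=15 N4=89 achieved=25/267

class = fixed-axis compound train [2-stage, 25/267 wanted]
target = 25/267 in lowest terms: an exact hit needs N1·N3 = k·25 and N2·N4 = k·267 for one integer k, every count in [12, 96]; additionally prefer no 1:1 stage (N1 ≠ N2, N3 ≠ N4)
k = 1…8: no 1:1-free in-range split of k·25 and k·267 into factor pairs; take k = 9
k = 9: N1·N3 = 225 = 15·15, N2·N4 = 2403 = 27·89
achieved = 15·15/(27·89) = 25/267; |achieved − target| = 0 ≤ 1/1068 ✓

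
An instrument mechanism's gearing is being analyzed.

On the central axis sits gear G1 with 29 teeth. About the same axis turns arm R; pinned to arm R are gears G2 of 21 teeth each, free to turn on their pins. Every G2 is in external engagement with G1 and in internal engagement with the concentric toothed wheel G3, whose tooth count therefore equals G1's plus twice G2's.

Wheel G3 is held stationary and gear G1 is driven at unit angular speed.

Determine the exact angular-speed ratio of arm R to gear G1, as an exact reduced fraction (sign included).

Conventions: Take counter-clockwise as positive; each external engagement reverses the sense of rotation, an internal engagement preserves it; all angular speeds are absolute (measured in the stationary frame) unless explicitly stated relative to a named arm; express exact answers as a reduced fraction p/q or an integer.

29/100

class = planetary set [G3 = 29+2·21 = 71; Willis about the carrier]
ring teeth: 29 + 2·21 = 71
29(ω_sun−ω_arm) = −71(ω_ring−ω_arm),  ω_ring = 0, ω_sun = 1
29(1−ω_arm) = −71(0−ω_arm)  ⇒  100·ω_arm = 29  ⇒  ω_arm = 29/100
ω_out/ω_in = 29/100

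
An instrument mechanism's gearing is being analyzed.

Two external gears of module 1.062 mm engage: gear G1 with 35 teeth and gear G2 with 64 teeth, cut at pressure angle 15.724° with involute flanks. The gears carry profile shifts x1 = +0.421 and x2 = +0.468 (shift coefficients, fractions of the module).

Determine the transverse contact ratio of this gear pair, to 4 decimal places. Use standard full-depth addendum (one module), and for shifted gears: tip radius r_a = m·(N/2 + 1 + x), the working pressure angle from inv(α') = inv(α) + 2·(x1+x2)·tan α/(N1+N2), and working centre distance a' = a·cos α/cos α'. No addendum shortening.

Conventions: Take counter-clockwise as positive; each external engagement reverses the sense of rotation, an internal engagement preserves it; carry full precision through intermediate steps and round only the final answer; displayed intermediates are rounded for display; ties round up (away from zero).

recognized (one external pair, fixed centres): single-mesh tooth geometry, m = 1.062, N1 = 35, N2 = 64
base radii: r_b1 = 17.889518, r_b2 = 32.712261
tip radii: r_a1 = 20.094102, r_a2 = 35.543016
inv(α') = inv(15.724°) + 2·(+0.421+0.468)·tan α/(35+64) = 0.01216011  ⇒  α' = 18.72764°
a' = a·cos α / cos α' = 52.5690·cos 15.724°/cos 18.72764° = 53.430638
action lengths: √(r_a1²−r_b1²) = 9.150851, √(r_a2²−r_b2²) = 13.900142
base pitch p_b = π·m·cos α = 3.211519
CR = (9.150851 + 13.900142 − 53.430638·sin 18.72764°)/3.211519 = 1.835899
contact ratio ≈ 1.8359

1.8359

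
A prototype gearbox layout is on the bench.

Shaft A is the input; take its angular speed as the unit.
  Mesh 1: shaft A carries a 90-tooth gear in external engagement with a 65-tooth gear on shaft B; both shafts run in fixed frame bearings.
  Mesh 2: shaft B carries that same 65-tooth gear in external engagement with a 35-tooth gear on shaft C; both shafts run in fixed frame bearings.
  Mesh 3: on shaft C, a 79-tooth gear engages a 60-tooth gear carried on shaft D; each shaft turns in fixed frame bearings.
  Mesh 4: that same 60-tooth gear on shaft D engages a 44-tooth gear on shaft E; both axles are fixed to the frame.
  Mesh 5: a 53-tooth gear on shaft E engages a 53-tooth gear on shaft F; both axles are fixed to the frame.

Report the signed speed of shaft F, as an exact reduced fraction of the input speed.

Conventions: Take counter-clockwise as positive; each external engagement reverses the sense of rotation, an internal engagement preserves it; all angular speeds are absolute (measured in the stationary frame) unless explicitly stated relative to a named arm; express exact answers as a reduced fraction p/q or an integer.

-711/154

5-mesh fixed-axis compound train (all bearings frame-fixed)
mesh 1 [90T→65T]: |ω|/ω_in = 1×90/65 = 18/13, sense flips to −
mesh 2 [65T→35T]: |ω|/ω_in = (18/13)×65/35 = 18/7, sense flips to +
mesh 3 [79T→60T]: |ω|/ω_in = (18/7)×79/60 = 237/70, sense flips to −
mesh 4 [60T→44T]: |ω|/ω_in = (237/70)×60/44 = 711/154, sense flips to +
mesh 5 [53T→53T]: |ω|/ω_in = (711/154)×53/53 = 711/154, sense flips to −
signed output speed (× input speed) = -711/154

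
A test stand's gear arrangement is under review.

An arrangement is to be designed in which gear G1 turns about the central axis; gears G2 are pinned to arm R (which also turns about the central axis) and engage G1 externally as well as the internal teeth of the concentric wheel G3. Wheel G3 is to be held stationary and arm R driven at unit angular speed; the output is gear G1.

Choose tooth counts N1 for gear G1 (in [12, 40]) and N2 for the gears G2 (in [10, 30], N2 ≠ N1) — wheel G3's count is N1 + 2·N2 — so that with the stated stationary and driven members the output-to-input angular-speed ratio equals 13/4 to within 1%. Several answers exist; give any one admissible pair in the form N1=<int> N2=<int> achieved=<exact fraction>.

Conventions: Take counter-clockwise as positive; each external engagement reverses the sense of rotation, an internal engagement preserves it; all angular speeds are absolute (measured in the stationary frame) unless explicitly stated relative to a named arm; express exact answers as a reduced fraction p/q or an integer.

class = planetary set [ratio 13/4 wanted; Willis about the carrier]
Willis with ω_ring = 0: ω_sun/ω_arm = (N1+N3)/N1; set equal to 13/4  ⇒  N3/N1 = 13/4 − 1 = 9/4
N3 = N1 + 2·N2  ⇒  N2/N1 = (N3/N1 − 1)/2 = (9/4 − 1)/2 = 5/8
smallest multiple with N1 ≥ 12 and N2 ≥ 10: k = 2  ⇒  N1 = 2·8 = 16, N2 = 2·5 = 10 (N1 ≤ 40, N2 ≤ 30, N2 ≠ N1 ✓), N3 = 16 + 2·10 = 36
check: (N1+N3)/N1 with N1 = 16, N3 = 36 gives 13/4; |achieved − target| = 0 ≤ 13/400 ✓

N1=16 N2=10 achieved=13/4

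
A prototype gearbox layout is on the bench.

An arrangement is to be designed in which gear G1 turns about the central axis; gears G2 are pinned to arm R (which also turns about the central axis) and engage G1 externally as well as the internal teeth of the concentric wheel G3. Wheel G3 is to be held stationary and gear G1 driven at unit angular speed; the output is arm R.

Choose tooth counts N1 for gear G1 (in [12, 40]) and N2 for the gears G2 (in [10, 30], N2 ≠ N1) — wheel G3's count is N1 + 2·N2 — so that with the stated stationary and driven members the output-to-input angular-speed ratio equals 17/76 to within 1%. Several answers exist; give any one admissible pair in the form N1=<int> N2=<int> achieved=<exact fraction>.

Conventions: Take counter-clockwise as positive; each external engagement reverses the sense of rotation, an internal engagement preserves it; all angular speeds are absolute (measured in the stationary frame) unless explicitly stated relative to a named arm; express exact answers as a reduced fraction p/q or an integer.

design class (target 17/76): planetary set
Willis with ω_ring = 0: ω_arm/ω_sun = N1/(N1+N3); set equal to 17/76  ⇒  N3/N1 = 1/(17/76) − 1 = 59/17
N3 = N1 + 2·N2  ⇒  N2/N1 = (N3/N1 − 1)/2 = (59/17 − 1)/2 = 21/17
smallest multiple with N1 ≥ 12 and N2 ≥ 10: k = 1  ⇒  N1 = 1·17 = 17, N2 = 1·21 = 21 (N1 ≤ 40, N2 ≤ 30, N2 ≠ N1 ✓), N3 = 17 + 2·21 = 59
check: N1/(N1+N3) with N1 = 17, N3 = 59 gives 17/76; |achieved − target| = 0 ≤ 17/7600 ✓

N1=17 N2=21 achieved=17/76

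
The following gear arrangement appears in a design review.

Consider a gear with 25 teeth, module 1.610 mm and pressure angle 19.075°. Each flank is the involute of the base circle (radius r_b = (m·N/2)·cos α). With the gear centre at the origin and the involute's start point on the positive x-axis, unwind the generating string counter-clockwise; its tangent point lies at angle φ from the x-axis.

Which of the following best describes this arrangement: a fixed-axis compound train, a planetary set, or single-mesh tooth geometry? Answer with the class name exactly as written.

single-mesh involute tooth geometry (25T wheel at module 1.610)
classification: single-mesh tooth geometry

single-mesh tooth geometry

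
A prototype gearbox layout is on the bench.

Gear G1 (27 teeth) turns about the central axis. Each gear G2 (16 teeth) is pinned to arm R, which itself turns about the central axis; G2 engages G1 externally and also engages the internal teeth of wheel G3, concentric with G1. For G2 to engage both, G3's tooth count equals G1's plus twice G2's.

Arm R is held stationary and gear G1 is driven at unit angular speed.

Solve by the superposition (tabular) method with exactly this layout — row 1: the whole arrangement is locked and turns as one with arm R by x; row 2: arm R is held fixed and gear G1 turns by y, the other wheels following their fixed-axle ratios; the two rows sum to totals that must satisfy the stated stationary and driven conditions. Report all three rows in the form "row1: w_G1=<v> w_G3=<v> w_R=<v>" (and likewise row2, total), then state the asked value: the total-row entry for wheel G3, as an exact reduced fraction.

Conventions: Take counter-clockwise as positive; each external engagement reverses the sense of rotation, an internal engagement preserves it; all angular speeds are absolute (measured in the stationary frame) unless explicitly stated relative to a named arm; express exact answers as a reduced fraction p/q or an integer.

class = planetary set [G3 = 27+2·16 = 59; Willis about the carrier]
superposition row 1 [locked train]: every member turns x
row 2 — arm fixed, fixed-axis ratios: sun y, ring −(27/59)·y, arm 0
boundary: total ω_arm = x = 0 and total ω_sun = x + y = 1  ⇒  y = 1, x = 0
row 2 ring = −(27/59)·1 = -27/59
totals (row 1 + row 2): sun 0 + 1 = 1, ring 0 + (-27/59) = -27/59, arm 0 + 0 = 0
asked cell (total, ring) = -27/59

row1: w_G1=0 w_G3=0 w_R=0
row2: w_G1=1 w_G3=-27/59 w_R=0
total: w_G1=1 w_G3=-27/59 w_R=0
asked value: -27/59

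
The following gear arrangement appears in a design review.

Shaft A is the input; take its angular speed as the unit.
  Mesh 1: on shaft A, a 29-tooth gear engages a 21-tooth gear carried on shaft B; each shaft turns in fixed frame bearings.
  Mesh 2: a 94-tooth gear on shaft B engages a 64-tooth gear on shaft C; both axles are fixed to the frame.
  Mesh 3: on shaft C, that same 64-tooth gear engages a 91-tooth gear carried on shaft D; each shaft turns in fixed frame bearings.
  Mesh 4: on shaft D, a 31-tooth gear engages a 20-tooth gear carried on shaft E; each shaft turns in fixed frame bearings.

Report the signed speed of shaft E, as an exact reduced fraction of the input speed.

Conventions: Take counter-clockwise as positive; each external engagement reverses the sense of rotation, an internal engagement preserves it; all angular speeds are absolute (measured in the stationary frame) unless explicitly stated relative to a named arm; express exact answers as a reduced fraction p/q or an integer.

4-mesh fixed-axis compound train (all bearings frame-fixed)
mesh 1 [29T→21T]: |ω|/ω_in = 1×29/21 = 29/21, sense flips to −
mesh 2 [94T→64T]: |ω|/ω_in = (29/21)×94/64 = 1363/672, sense flips to +
mesh 3 [64T→91T]: |ω|/ω_in = (1363/672)×64/91 = 2726/1911, sense flips to −
mesh 4 [31T→20T]: |ω|/ω_in = (2726/1911)×31/20 = 42253/19110, sense flips to +
signed output speed (× input speed) = 42253/19110

42253/19110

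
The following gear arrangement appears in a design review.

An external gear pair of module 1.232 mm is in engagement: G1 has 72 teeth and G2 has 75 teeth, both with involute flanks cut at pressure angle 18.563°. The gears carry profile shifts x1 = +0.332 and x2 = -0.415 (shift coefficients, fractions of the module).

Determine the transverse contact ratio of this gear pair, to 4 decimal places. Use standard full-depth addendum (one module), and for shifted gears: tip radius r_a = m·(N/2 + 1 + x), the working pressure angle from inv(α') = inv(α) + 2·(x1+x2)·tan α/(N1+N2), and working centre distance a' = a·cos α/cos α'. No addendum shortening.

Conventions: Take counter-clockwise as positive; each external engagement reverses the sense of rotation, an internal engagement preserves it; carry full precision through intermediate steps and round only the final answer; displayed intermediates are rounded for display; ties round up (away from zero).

1.9016

recognized (one external pair, fixed centres): single-mesh tooth geometry, m = 1.232, N1 = 72, N2 = 75
base radii: r_b1 = 42.044551, r_b2 = 43.796407
tip radii: r_a1 = 45.993024, r_a2 = 46.920720
inv(α') = inv(18.563°) + 2·(+0.332-0.415)·tan α/(72+75) = 0.01145373  ⇒  α' = 18.36815°
a' = a·cos α / cos α' = 90.5520·cos 18.563°/cos 18.36815° = 90.449224
action lengths: √(r_a1²−r_b1²) = 18.644409, √(r_a2²−r_b2²) = 16.835340
base pitch p_b = π·m·cos α = 3.669079
CR = (18.644409 + 16.835340 − 90.449224·sin 18.36815°)/3.669079 = 1.901637
contact ratio ≈ 1.9016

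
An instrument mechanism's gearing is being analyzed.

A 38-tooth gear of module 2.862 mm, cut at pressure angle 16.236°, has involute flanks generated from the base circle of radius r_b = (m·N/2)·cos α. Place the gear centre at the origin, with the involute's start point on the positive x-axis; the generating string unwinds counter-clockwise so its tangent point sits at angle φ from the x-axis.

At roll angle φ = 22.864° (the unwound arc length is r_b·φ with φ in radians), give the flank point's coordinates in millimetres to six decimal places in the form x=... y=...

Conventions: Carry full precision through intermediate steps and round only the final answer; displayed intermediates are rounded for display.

x=56.202246 y=1.088388

topology: single-mesh involute geometry — m = 2.862, N = 38
pitch radius r_p = m·N/2 = 2.862·38/2 = 54.378000
base radius r_b = r_p·cos α = 54.378000·cos 16.236° = 52.209308
roll angle φ = 22.864° = 0.39905208 rad
x = r_b·(cos φ + φ·sin φ) = 56.202246
y = r_b·(sin φ − φ·cos φ) = 1.088388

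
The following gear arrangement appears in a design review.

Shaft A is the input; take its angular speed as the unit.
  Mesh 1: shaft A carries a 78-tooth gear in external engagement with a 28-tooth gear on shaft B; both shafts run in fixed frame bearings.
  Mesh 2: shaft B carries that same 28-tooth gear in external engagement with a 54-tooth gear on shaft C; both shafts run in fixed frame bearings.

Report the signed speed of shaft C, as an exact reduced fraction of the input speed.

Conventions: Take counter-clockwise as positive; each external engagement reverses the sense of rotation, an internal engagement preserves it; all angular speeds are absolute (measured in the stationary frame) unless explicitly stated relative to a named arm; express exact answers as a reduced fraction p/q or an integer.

13/9

2-mesh fixed-axis compound train (all bearings frame-fixed)
mesh 1 [78T→28T]: |ω|/ω_in = 1×78/28 = 39/14, sense flips to −
mesh 2 [28T→54T]: |ω|/ω_in = (39/14)×28/54 = 13/9, sense flips to +
signed output speed (× input speed) = 13/9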